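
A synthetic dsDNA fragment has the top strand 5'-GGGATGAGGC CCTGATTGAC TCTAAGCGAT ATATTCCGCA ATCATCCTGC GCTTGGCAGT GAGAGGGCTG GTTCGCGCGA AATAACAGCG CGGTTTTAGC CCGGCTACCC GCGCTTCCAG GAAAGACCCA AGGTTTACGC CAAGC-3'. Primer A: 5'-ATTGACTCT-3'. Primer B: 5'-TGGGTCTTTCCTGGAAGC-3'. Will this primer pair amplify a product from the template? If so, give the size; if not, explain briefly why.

Primer A (ATTGACTCT) matches the top strand at positions 15–23; it acts as a forward primer.
Primer B's reverse complement is GCTTCCAGGAAAGACCCA, matching the top strand at positions 113–130; it acts as a reverse primer.
The 3' ends face each other across positions 15–130, giving a 116 bp product.

Yes — a 116 bp product.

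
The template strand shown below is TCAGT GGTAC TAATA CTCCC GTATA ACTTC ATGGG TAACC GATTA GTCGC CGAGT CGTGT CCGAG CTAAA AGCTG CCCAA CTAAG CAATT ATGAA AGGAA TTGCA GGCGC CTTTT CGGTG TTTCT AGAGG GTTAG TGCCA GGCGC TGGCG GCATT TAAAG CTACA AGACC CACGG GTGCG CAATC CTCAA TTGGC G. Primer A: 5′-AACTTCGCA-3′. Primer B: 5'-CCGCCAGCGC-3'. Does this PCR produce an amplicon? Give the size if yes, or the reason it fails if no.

No product — primer A has no binding site in the template.

Primer A (AACTTCGCA) does not match the top strand, and its reverse complement TGCGAAGTT does not match either.
With no annealing site for primer A, no amplification occurs.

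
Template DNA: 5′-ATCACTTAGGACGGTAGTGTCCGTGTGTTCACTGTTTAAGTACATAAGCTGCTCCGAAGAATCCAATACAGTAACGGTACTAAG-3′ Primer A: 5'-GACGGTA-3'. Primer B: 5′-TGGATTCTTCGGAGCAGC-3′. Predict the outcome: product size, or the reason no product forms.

Yes — a 56 bp product.

Primer A (GACGGTA) matches the top strand at positions 10–16; it acts as a forward primer.
Primer B's reverse complement is GCTGCTCCGAAGAATCCA, matching the top strand at positions 48–65; it acts as a reverse primer.
The 3' ends face each other across positions 10–65, giving a 56 bp product.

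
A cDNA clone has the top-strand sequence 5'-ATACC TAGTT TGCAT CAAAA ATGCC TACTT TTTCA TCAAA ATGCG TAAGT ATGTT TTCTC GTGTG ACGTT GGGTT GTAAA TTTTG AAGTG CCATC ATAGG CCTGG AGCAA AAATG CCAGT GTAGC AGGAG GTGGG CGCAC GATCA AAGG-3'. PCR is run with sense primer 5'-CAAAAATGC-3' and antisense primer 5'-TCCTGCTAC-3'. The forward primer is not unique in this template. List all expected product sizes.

The forward primer CAAAAATGC matches the top strand at positions 16–24, 108–116.
The reverse primer's reverse complement is GTAGCAGGA, matching at positions 121–129.
Each forward site pairs with the reverse site to give a product ending at position 129: sizes 114, 22 bp.

114 bp, 22 bp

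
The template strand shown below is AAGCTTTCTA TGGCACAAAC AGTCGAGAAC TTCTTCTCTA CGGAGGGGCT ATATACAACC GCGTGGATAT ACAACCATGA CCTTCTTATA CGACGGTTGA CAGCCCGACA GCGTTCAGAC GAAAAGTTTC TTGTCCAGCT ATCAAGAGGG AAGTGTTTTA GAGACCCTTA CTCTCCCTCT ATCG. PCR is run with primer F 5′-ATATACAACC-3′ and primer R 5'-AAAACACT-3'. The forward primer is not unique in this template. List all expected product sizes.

109 bp, 93 bp

The forward primer ATATACAACC matches the top strand at positions 51–60, 67–76.
The reverse primer's reverse complement is AGTGTTTT, matching at positions 152–159.
Each forward site pairs with the reverse site to give a product ending at position 159: sizes 109, 93 bp.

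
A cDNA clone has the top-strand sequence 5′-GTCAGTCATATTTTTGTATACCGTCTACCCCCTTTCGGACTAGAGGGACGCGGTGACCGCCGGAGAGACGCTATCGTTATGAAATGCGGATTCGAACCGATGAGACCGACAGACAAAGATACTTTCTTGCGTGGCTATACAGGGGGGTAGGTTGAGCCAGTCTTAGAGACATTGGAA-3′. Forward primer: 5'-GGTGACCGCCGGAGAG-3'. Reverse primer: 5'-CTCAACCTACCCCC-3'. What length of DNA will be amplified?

Scanning the template, GGTGACCGCCGGAGAG occurs at positions 52–67; this primer anneals to the bottom strand there with its 3' end pointing downstream.
The reverse primer's reverse complement is GGGGGTAGGTTGAG, which matches the template at positions 143–156.
Amplicon spans positions 52–156: 105 bp.

105 bp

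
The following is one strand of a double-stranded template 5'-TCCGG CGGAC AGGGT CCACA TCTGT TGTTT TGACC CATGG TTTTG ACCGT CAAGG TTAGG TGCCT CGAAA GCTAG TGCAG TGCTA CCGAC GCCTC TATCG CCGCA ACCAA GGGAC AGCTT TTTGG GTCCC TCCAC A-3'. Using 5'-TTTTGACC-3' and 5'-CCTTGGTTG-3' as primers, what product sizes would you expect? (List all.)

85 bp, 72 bp

The forward primer TTTTGACC matches the top strand at positions 28–35, 41–48.
The reverse primer's reverse complement is CAACCAAGG, matching at positions 104–112.
Each forward site pairs with the reverse site to give a product ending at position 112: sizes 85, 72 bp.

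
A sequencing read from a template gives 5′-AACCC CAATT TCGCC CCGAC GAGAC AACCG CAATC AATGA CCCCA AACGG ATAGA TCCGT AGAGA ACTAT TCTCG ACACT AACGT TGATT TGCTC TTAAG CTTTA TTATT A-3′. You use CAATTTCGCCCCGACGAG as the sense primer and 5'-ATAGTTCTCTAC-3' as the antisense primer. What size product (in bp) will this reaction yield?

65 bp

Forward primer CAATTTCGCCCCGACGAG is found on the top strand at positions 6–23.
Taking the reverse complement of ATAGTTCTCTAC gives GTAGAGAACTAT, found at positions 59–70 on the template; the primer anneals here to the top strand with its 3' end pointing upstream.
Product length = (reverse-primer end) − (forward-primer start) + 1 = 70 − 6 + 1 = 65 bp.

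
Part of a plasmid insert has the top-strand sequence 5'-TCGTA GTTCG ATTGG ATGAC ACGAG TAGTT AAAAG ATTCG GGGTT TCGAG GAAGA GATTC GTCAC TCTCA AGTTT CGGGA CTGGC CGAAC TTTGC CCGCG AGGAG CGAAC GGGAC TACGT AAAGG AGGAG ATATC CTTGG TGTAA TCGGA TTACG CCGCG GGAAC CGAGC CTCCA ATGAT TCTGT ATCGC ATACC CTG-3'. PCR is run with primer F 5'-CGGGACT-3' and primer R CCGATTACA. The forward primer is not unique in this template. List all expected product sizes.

The forward primer CGGGACT matches the top strand at positions 76–82, 110–116.
The reverse primer's reverse complement is TGTAATCGG, matching at positions 141–149.
Each forward site pairs with the reverse site to give a product ending at position 149: sizes 74, 40 bp.

74 bp, 40 bp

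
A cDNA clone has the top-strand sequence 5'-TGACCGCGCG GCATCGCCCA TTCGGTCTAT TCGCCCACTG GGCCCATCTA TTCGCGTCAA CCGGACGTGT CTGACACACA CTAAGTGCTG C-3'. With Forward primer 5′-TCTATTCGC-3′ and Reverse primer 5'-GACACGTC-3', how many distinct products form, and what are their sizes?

Two products: 46 bp, 25 bp

The forward primer TCTATTCGC matches the top strand at positions 26–34, 47–55.
The reverse primer's reverse complement is GACGTGTC, matching at positions 64–71.
Each forward site pairs with the reverse site to give a product ending at position 71: sizes 46, 25 bp.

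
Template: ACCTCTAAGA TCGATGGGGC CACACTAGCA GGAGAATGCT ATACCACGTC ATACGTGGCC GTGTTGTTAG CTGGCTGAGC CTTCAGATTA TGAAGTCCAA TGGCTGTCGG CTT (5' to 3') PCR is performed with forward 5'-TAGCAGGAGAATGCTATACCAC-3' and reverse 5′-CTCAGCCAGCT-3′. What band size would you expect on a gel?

Scanning the template, TAGCAGGAGAATGCTATACCAC occurs at positions 26–47; this primer anneals to the bottom strand there with its 3' end pointing downstream.
Reverse complement of the reverse primer: AGCTGGCTGAG. This occurs on the top strand at positions 69–79.
The product runs from position 26 to position 79, so its length is 79 − 26 + 1 = 54 bp.

54 bp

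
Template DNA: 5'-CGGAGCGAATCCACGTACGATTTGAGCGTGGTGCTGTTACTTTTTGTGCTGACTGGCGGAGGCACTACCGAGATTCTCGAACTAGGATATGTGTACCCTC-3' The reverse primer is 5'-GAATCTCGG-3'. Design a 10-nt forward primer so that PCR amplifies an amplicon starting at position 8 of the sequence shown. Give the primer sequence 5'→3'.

The reverse primer's reverse complement CCGAGATTC matches the template at positions 68–76; the product starts at position 8.
The forward primer is identical to the top strand over positions 8–17: AATCCACGTA.

5'-AATCCACGTA-3'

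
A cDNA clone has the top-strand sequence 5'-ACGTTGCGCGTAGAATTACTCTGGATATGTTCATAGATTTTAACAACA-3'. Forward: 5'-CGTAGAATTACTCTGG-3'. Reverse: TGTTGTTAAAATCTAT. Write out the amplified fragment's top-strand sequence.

5'-CGTAGAATTACTCTGGATATGTTCATAGATTTTAACAACA-3'

Forward primer CGTAGAATTACTCTGG is found on the top strand at positions 9–24.
Taking the reverse complement of TGTTGTTAAAATCTAT gives ATAGATTTTAACAACA, found at positions 33–48 on the template; the primer anneals here to the top strand with its 3' end pointing upstream.
The product is the template from position 9 through 48 (40 bp).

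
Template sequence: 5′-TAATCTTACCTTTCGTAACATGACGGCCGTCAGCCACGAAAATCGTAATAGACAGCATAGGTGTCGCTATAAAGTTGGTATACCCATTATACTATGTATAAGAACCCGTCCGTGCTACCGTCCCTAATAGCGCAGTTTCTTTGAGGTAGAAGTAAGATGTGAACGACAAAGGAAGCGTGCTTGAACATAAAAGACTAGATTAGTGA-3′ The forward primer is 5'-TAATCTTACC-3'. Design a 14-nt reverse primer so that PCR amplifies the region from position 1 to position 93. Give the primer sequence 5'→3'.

5'-AGTATAATGGGTAT-3'

The product's 3' end on the top strand is position 93.
The reverse primer anneals to the top strand over positions 80–93, i.e. to ATACCCATTATACT.
Its sequence written 5'→3' is the reverse complement: AGTATAATGGGTAT.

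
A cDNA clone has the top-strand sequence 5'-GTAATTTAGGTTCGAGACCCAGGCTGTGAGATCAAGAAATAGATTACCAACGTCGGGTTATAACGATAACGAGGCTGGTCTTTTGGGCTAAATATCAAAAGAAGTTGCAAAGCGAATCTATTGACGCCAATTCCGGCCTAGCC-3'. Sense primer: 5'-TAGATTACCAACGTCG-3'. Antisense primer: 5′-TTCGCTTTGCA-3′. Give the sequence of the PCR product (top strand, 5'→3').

The forward primer matches the template at positions 40–55.
Reverse complement of the reverse primer: TGCAAAGCGAA. This occurs on the top strand at positions 106–116.
The product is the template from position 40 through 116 (77 bp).

5'-TAGATTACCAACGTCGGGTTATAACGATAACGAGGCTGGTCTTTTGGGCTAAATATCAAAAGAAGTTGCAAAGCGAA-3'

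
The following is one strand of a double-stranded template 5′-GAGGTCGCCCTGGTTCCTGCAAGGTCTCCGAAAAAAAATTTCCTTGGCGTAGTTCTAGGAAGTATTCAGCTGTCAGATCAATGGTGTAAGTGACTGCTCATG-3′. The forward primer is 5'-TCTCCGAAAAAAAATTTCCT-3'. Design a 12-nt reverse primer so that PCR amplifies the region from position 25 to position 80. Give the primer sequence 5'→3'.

5'-TGATCTGACAGC-3'

The product's 3' end on the top strand is position 80.
The reverse primer anneals to the top strand over positions 69–80, i.e. to GCTGTCAGATCA.
Its sequence written 5'→3' is the reverse complement: TGATCTGACAGC.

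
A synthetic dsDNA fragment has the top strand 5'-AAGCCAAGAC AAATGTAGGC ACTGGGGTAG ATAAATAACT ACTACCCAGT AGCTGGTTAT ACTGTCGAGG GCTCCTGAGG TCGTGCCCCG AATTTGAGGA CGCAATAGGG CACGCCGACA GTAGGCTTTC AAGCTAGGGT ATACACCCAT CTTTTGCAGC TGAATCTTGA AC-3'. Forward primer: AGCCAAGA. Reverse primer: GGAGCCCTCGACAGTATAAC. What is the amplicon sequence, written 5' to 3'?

5'-AGCCAAGACAAATGTAGGCACTGGGGTAGATAAATAACTACTACCCAGTAGCTGGTTATACTGTCGAGGGCTCC-3'

The forward primer matches the template at positions 2–9.
Reverse complement of the reverse primer: GTTATACTGTCGAGGGCTCC. This occurs on the top strand at positions 56–75.
The product is the template from position 2 through 75 (74 bp).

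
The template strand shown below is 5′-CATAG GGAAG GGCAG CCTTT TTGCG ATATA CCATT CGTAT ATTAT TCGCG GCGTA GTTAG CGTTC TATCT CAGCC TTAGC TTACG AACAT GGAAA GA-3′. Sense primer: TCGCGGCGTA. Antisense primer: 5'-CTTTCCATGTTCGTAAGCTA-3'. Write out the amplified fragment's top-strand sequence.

The forward primer matches the template at positions 46–55.
The reverse primer's reverse complement is TAGCTTACGAACATGGAAAG, which matches the template at positions 77–96.
The product is the template from position 46 through 96 (51 bp).

5'-TCGCGGCGTAGTTAGCGTTCTATCTCAGCCTTAGCTTACGAACATGGAAAG-3'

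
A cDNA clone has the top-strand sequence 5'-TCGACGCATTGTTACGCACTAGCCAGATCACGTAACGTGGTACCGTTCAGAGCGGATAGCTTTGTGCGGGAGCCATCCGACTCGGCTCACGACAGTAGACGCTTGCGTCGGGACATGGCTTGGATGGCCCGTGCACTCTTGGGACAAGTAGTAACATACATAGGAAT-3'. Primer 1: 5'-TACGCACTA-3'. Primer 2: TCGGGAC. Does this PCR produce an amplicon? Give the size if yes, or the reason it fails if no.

No product — both primers anneal to the same strand and extend in the same direction.

Primer 1 (TACGCACTA) matches the top strand at positions 13–21 (3' end points downstream).
Primer 2 (TCGGGAC) also matches the top strand directly, at positions 108–114 — its reverse complement GTCCCGA is not present.
Both primers anneal to the bottom strand with 3' ends pointing the same way, so neither can prime synthesis back toward the other.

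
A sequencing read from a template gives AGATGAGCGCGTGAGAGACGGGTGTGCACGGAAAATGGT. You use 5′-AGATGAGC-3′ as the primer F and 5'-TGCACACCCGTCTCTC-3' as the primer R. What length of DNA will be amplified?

28 bp

The forward primer matches the template at positions 1–8.
The reverse primer's reverse complement is GAGAGACGGGTGTGCA, which matches the template at positions 13–28.
Product length = (reverse-primer end) − (forward-primer start) + 1 = 28 − 1 + 1 = 28 bp.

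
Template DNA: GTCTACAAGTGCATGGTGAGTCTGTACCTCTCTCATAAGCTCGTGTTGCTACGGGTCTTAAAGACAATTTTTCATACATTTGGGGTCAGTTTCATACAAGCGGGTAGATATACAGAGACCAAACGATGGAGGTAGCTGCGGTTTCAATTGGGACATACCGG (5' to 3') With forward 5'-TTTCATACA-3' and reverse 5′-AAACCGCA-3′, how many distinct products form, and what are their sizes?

The forward primer TTTCATACA matches the top strand at positions 70–78, 90–98.
The reverse primer's reverse complement is TGCGGTTT, matching at positions 137–144.
Each forward site pairs with the reverse site to give a product ending at position 144: sizes 75, 55 bp.

Two products: 75 bp, 55 bp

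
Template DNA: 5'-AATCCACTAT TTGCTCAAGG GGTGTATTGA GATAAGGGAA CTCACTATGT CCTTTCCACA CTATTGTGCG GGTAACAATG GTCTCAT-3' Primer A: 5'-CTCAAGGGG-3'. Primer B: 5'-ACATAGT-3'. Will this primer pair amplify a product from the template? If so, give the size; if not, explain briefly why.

Yes — a 37 bp product.

Primer A (CTCAAGGGG) matches the top strand at positions 14–22; it acts as a forward primer.
Primer B's reverse complement is ACTATGT, matching the top strand at positions 44–50; it acts as a reverse primer.
The 3' ends face each other across positions 14–50, giving a 37 bp product.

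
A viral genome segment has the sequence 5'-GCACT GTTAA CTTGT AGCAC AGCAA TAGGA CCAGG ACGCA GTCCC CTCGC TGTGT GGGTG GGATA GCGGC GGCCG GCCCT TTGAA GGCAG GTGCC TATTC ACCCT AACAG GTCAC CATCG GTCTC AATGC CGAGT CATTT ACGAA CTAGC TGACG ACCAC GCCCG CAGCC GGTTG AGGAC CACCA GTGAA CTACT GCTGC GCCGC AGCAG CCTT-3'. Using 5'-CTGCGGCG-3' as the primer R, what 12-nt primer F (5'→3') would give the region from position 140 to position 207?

5'-TACGAACTAGCT-3'

The reverse primer's reverse complement CGCCGCAG matches the template at positions 200–207; the product starts at position 140.
The forward primer is identical to the top strand over positions 140–151: TACGAACTAGCT.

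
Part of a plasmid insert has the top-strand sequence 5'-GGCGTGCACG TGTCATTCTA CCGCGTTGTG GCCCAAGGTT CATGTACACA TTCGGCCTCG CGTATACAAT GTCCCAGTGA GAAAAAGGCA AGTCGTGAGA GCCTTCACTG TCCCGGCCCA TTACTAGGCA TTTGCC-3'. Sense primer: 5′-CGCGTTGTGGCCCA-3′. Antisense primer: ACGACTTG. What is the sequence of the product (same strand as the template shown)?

5'-CGCGTTGTGGCCCAAGGTTCATGTACACATTCGGCCTCGCGTATACAATGTCCCAGTGAGAAAAAGGCAAGTCGT-3'

The forward primer matches the template at positions 22–35.
The reverse primer's reverse complement is CAAGTCGT, which matches the template at positions 89–96.
The product is the template from position 22 through 96 (75 bp).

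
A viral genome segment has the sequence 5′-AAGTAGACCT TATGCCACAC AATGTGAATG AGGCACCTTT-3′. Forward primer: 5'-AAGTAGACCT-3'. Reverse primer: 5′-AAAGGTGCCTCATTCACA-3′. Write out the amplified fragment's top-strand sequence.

5'-AAGTAGACCTTATGCCACACAATGTGAATGAGGCACCTTT-3'

Scanning the template, AAGTAGACCT occurs at positions 1–10; this primer anneals to the bottom strand there with its 3' end pointing downstream.
Taking the reverse complement of AAAGGTGCCTCATTCACA gives TGTGAATGAGGCACCTTT, found at positions 23–40 on the template; the primer anneals here to the top strand with its 3' end pointing upstream.
The product is the template from position 1 through 40 (40 bp).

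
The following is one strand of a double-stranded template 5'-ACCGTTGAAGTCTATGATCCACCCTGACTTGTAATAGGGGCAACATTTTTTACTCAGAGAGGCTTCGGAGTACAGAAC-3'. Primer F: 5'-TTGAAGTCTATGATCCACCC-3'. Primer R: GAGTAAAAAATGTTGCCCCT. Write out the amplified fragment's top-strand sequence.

Forward primer TTGAAGTCTATGATCCACCC is found on the top strand at positions 5–24.
Reverse complement of the reverse primer: AGGGGCAACATTTTTTACTC. This occurs on the top strand at positions 36–55.
The product is the template from position 5 through 55 (51 bp).

5'-TTGAAGTCTATGATCCACCCTGACTTGTAATAGGGGCAACATTTTTTACTC-3'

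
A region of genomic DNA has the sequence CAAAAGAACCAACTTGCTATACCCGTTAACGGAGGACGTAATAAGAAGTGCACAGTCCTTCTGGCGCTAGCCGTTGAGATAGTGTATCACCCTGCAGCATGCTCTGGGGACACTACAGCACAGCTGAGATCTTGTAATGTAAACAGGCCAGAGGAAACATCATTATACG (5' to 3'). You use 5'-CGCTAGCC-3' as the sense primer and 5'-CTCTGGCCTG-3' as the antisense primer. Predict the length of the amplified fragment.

89 bp

Forward primer CGCTAGCC is found on the top strand at positions 65–72.
The reverse primer's reverse complement is CAGGCCAGAG, which matches the template at positions 144–153.
The product runs from position 65 to position 153, so its length is 153 − 65 + 1 = 89 bp.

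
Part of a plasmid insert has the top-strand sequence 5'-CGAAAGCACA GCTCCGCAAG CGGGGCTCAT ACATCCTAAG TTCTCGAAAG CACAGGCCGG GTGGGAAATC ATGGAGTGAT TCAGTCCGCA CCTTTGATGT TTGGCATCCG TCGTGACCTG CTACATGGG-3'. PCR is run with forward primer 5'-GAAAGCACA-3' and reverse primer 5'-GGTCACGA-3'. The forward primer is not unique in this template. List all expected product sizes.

117 bp, 73 bp

The forward primer GAAAGCACA matches the top strand at positions 2–10, 46–54.
The reverse primer's reverse complement is TCGTGACC, matching at positions 111–118.
Each forward site pairs with the reverse site to give a product ending at position 118: sizes 117, 73 bp.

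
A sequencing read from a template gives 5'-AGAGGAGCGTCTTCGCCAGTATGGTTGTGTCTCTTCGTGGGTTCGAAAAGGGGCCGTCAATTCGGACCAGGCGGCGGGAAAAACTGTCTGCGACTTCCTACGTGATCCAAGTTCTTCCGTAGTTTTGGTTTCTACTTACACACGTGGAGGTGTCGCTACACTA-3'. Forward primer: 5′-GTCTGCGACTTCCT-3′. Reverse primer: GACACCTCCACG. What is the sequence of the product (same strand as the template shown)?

Scanning the template, GTCTGCGACTTCCT occurs at positions 86–99; this primer anneals to the bottom strand there with its 3' end pointing downstream.
The reverse primer's reverse complement is CGTGGAGGTGTC, which matches the template at positions 143–154.
The product is the template from position 86 through 154 (69 bp).

5'-GTCTGCGACTTCCTACGTGATCCAAGTTCTTCCGTAGTTTTGGTTTCTACTTACACACGTGGAGGTGTC-3'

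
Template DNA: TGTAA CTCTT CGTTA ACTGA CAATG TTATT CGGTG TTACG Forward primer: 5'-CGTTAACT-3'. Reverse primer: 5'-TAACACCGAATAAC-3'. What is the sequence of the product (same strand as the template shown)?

5'-CGTTAACTGACAATGTTATTCGGTGTTA-3'

Scanning the template, CGTTAACT occurs at positions 11–18; this primer anneals to the bottom strand there with its 3' end pointing downstream.
Taking the reverse complement of TAACACCGAATAAC gives GTTATTCGGTGTTA, found at positions 25–38 on the template; the primer anneals here to the top strand with its 3' end pointing upstream.
The product is the template from position 11 through 38 (28 bp).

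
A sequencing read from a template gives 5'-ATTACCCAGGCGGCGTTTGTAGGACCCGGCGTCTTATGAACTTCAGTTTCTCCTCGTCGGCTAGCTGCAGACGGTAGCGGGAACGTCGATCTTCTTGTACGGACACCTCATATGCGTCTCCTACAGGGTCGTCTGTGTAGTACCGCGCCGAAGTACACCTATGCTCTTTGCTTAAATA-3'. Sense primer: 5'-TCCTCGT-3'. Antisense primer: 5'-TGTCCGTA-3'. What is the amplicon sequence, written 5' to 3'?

Scanning the template, TCCTCGT occurs at positions 51–57; this primer anneals to the bottom strand there with its 3' end pointing downstream.
Reverse complement of the reverse primer: TACGGACA. This occurs on the top strand at positions 98–105.
The product is the template from position 51 through 105 (55 bp).

5'-TCCTCGTCGGCTAGCTGCAGACGGTAGCGGGAACGTCGATCTTCTTGTACGGACA-3'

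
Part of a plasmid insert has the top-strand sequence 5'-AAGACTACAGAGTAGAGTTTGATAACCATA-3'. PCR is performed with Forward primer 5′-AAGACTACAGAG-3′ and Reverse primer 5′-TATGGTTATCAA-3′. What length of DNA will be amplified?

30 bp

Scanning the template, AAGACTACAGAG occurs at positions 1–12; this primer anneals to the bottom strand there with its 3' end pointing downstream.
The reverse primer's reverse complement is TTGATAACCATA, which matches the template at positions 19–30.
The product runs from position 1 to position 30, so its length is 30 − 1 + 1 = 30 bp.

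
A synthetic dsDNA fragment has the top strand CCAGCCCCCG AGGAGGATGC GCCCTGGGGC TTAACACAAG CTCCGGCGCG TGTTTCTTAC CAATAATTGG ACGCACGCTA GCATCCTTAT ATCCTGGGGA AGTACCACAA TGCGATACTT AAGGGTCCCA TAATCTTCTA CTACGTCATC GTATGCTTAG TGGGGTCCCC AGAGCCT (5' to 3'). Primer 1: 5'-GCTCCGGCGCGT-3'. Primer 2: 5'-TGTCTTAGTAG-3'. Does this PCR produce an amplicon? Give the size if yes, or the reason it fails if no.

Primer 2 (TGTCTTAGTAG) does not match the top strand, and its reverse complement CTACTAAGACA does not match either.
With no annealing site for primer 2, no amplification occurs.

No product — primer 2 has no binding site in the template.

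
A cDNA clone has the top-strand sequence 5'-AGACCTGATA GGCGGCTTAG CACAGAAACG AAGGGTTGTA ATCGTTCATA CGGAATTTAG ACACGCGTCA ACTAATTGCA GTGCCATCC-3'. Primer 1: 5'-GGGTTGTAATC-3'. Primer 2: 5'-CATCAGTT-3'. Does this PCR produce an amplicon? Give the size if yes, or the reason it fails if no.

Primer 2 (CATCAGTT) does not match the top strand, and its reverse complement AACTGATG does not match either.
With no annealing site for primer 2, no amplification occurs.

No product — primer 2 has no binding site in the template.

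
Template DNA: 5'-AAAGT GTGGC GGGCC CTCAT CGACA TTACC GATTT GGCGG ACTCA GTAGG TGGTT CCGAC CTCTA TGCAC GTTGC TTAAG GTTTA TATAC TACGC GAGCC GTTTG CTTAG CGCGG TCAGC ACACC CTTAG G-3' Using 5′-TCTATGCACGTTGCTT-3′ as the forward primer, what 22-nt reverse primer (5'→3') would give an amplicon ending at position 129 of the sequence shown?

The forward primer binds at positions 62–77; the product's 3' end on the top strand is position 129.
The reverse primer anneals to the top strand over positions 108–129, i.e. to TAGCGCGGTCAGCACACCCTTA.
Its sequence written 5'→3' is the reverse complement: TAAGGGTGTGCTGACCGCGCTA.

5'-TAAGGGTGTGCTGACCGCGCTA-3'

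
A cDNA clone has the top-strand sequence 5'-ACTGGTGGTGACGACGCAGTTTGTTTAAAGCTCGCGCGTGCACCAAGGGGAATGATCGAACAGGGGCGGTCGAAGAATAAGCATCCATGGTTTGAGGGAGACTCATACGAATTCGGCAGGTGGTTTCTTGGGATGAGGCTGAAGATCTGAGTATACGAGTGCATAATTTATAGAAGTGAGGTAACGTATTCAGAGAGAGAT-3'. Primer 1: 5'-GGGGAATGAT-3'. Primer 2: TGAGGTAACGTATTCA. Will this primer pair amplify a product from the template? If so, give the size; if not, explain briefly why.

No product — both primers anneal to the same strand and extend in the same direction.

Primer 1 (GGGGAATGAT) matches the top strand at positions 47–56 (3' end points downstream).
Primer 2 (TGAGGTAACGTATTCA) also matches the top strand directly, at positions 177–192 — its reverse complement TGAATACGTTACCTCA is not present.
Both primers anneal to the bottom strand with 3' ends pointing the same way, so neither can prime synthesis back toward the other.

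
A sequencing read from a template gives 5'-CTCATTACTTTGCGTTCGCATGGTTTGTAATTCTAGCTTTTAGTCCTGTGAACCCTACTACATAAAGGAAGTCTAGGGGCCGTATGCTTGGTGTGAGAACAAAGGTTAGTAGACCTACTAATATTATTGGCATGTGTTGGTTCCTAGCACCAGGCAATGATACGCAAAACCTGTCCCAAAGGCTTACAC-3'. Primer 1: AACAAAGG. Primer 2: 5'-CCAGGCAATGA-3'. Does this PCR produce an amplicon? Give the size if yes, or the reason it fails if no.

No product — both primers anneal to the same strand and extend in the same direction.

Primer 1 (AACAAAGG) matches the top strand at positions 98–105 (3' end points downstream).
Primer 2 (CCAGGCAATGA) also matches the top strand directly, at positions 150–160 — its reverse complement TCATTGCCTGG is not present.
Both primers anneal to the bottom strand with 3' ends pointing the same way, so neither can prime synthesis back toward the other.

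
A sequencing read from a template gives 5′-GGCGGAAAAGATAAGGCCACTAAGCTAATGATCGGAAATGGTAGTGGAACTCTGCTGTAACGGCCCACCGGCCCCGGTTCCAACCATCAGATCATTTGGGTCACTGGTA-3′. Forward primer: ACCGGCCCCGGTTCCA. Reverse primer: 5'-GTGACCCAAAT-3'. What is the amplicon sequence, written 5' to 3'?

The forward primer matches the template at positions 67–82.
The reverse primer's reverse complement is ATTTGGGTCAC, which matches the template at positions 94–104.
The product is the template from position 67 through 104 (38 bp).

5'-ACCGGCCCCGGTTCCAACCATCAGATCATTTGGGTCAC-3'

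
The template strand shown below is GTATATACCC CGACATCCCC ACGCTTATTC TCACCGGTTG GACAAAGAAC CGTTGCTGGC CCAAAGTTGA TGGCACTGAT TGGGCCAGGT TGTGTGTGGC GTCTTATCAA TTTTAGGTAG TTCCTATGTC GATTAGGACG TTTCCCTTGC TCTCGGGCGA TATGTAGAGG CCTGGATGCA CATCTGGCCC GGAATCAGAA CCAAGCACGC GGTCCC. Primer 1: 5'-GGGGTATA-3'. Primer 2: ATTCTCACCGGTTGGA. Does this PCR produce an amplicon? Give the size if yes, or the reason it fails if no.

Primer 1 (GGGGTATA) has reverse complement TATACCCC, which matches the top strand at positions 4–11; primer 1 anneals to the top strand there with its 3' end pointing upstream toward position 4.
Primer 2 (ATTCTCACCGGTTGGA) matches the top strand directly at positions 27–42; it anneals to the bottom strand with its 3' end pointing downstream toward position 42.
The 3' ends diverge (primer 1 extends toward position 1, primer 2 toward position 216), so the primers never converge on a shared product.

No product — the primers' 3' ends point away from each other.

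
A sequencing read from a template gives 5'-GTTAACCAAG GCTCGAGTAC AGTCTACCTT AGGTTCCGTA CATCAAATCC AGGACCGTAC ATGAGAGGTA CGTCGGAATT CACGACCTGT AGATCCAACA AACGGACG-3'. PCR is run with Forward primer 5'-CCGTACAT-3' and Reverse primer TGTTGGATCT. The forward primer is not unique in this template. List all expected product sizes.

65 bp, 46 bp

The forward primer CCGTACAT matches the top strand at positions 36–43, 55–62.
The reverse primer's reverse complement is AGATCCAACA, matching at positions 91–100.
Each forward site pairs with the reverse site to give a product ending at position 100: sizes 65, 46 bp.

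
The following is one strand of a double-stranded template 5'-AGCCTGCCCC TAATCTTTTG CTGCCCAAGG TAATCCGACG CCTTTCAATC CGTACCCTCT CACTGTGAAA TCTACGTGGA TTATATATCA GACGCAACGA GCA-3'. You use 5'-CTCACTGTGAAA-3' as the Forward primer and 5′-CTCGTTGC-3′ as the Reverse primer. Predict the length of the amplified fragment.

The forward primer matches the template at positions 59–70.
Reverse complement of the reverse primer: GCAACGAG. This occurs on the top strand at positions 94–101.
The product runs from position 59 to position 101, so its length is 101 − 59 + 1 = 43 bp.

43 bp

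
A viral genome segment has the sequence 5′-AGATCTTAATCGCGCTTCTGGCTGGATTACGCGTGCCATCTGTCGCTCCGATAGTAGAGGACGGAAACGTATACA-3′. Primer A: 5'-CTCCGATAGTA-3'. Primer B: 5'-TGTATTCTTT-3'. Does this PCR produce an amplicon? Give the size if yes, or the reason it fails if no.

No product — primer B has no binding site in the template.

Primer B (TGTATTCTTT) does not match the top strand, and its reverse complement AAAGAATACA does not match either.
With no annealing site for primer B, no amplification occurs.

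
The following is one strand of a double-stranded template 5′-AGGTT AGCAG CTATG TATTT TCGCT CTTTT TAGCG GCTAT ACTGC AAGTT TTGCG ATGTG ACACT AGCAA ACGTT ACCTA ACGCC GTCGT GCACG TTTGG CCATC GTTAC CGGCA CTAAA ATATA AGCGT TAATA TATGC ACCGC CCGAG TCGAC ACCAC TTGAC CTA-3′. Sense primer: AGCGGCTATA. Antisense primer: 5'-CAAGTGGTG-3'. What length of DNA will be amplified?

132 bp

The forward primer matches the template at positions 32–41.
The reverse primer's reverse complement is CACCACTTG, which matches the template at positions 155–163.
Amplicon spans positions 32–163: 132 bp.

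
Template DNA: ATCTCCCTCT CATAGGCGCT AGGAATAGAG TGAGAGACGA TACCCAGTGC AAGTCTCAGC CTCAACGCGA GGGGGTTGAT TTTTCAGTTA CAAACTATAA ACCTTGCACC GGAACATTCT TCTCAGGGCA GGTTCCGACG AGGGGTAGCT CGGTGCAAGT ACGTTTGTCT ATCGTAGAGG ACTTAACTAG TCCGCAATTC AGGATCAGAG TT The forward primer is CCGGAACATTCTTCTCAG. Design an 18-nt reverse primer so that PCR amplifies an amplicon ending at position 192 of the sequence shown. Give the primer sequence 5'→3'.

5'-GACTAGTTAAGTCCTCTA-3'

The forward primer binds at positions 109–126; the product's 3' end on the top strand is position 192.
The reverse primer anneals to the top strand over positions 175–192, i.e. to TAGAGGACTTAACTAGTC.
Its sequence written 5'→3' is the reverse complement: GACTAGTTAAGTCCTCTA.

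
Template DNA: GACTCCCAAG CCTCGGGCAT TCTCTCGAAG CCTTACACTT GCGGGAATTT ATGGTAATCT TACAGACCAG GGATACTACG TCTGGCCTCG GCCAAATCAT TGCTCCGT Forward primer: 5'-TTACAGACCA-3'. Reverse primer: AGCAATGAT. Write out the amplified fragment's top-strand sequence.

The forward primer matches the template at positions 60–69.
The reverse primer's reverse complement is ATCATTGCT, which matches the template at positions 96–104.
The product is the template from position 60 through 104 (45 bp).

5'-TTACAGACCAGGGATACTACGTCTGGCCTCGGCCAAATCATTGCT-3'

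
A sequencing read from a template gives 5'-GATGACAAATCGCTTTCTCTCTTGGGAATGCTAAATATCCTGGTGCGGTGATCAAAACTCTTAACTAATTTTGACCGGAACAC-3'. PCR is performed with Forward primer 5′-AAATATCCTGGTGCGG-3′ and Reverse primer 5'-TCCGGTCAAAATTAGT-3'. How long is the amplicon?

47 bp

Scanning the template, AAATATCCTGGTGCGG occurs at positions 33–48; this primer anneals to the bottom strand there with its 3' end pointing downstream.
The reverse primer's reverse complement is ACTAATTTTGACCGGA, which matches the template at positions 64–79.
Product length = (reverse-primer end) − (forward-primer start) + 1 = 79 − 33 + 1 = 47 bp.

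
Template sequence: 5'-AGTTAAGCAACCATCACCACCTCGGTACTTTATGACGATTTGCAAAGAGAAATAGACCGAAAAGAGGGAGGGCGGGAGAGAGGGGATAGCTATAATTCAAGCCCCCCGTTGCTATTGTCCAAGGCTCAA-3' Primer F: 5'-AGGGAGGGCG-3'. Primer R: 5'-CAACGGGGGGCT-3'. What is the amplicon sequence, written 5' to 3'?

5'-AGGGAGGGCGGGAGAGAGGGGATAGCTATAATTCAAGCCCCCCGTTG-3'

Forward primer AGGGAGGGCG is found on the top strand at positions 65–74.
Reverse complement of the reverse primer: AGCCCCCCGTTG. This occurs on the top strand at positions 100–111.
The product is the template from position 65 through 111 (47 bp).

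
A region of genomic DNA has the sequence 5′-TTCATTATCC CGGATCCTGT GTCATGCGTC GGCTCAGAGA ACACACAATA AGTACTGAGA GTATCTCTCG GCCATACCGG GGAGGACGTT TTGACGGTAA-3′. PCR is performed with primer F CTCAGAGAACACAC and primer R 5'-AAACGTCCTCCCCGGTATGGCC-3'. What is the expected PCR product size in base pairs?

Scanning the template, CTCAGAGAACACAC occurs at positions 33–46; this primer anneals to the bottom strand there with its 3' end pointing downstream.
The reverse primer's reverse complement is GGCCATACCGGGGAGGACGTTT, which matches the template at positions 70–91.
The product runs from position 33 to position 91, so its length is 91 − 33 + 1 = 59 bp.

59 bp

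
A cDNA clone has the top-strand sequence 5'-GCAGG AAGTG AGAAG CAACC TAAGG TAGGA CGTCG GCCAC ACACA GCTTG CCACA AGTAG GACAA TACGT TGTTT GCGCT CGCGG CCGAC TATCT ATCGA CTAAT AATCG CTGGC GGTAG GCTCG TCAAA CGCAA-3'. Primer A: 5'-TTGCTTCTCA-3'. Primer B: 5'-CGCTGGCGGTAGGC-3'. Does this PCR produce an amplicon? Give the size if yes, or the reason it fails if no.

No product — the primers' 3' ends point away from each other.

Primer A (TTGCTTCTCA) has reverse complement TGAGAAGCAA, which matches the top strand at positions 9–18; primer A anneals to the top strand there with its 3' end pointing upstream toward position 9.
Primer B (CGCTGGCGGTAGGC) matches the top strand directly at positions 109–122; it anneals to the bottom strand with its 3' end pointing downstream toward position 122.
The 3' ends diverge (primer A extends toward position 1, primer B toward position 135), so the primers never converge on a shared product.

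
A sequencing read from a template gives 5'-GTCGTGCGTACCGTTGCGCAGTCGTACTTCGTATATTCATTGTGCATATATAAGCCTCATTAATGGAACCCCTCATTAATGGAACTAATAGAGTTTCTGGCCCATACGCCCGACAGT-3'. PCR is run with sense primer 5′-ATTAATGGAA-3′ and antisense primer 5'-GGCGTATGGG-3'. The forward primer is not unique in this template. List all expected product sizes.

The forward primer ATTAATGGAA matches the top strand at positions 59–68, 75–84.
The reverse primer's reverse complement is CCCATACGCC, matching at positions 101–110.
Each forward site pairs with the reverse site to give a product ending at position 110: sizes 52, 36 bp.

52 bp, 36 bp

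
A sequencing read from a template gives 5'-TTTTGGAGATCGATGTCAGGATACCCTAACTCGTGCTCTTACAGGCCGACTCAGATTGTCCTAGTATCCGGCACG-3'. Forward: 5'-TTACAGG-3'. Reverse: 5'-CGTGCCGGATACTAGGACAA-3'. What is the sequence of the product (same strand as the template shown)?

5'-TTACAGGCCGACTCAGATTGTCCTAGTATCCGGCACG-3'

Forward primer TTACAGG is found on the top strand at positions 39–45.
Reverse complement of the reverse primer: TTGTCCTAGTATCCGGCACG. This occurs on the top strand at positions 56–75.
The product is the template from position 39 through 75 (37 bp).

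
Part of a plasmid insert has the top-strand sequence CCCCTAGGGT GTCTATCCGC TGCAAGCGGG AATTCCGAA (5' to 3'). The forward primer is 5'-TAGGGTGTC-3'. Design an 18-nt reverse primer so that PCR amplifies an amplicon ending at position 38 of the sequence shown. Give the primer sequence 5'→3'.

The forward primer binds at positions 5–13; the product's 3' end on the top strand is position 38.
The reverse primer anneals to the top strand over positions 21–38, i.e. to TGCAAGCGGGAATTCCGA.
Its sequence written 5'→3' is the reverse complement: TCGGAATTCCCGCTTGCA.

5'-TCGGAATTCCCGCTTGCA-3'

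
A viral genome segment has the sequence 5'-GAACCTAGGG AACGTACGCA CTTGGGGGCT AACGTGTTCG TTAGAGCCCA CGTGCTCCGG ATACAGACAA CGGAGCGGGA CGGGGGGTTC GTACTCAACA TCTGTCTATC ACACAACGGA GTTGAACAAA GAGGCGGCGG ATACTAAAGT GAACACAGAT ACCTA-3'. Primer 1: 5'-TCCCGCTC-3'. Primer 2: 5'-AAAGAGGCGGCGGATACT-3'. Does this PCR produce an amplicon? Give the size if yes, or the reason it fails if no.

Primer 1 (TCCCGCTC) has reverse complement GAGCGGGA, which matches the top strand at positions 73–80; primer 1 anneals to the top strand there with its 3' end pointing upstream toward position 73.
Primer 2 (AAAGAGGCGGCGGATACT) matches the top strand directly at positions 128–145; it anneals to the bottom strand with its 3' end pointing downstream toward position 145.
The 3' ends diverge (primer 1 extends toward position 1, primer 2 toward position 165), so the primers never converge on a shared product.

No product — the primers' 3' ends point away from each other.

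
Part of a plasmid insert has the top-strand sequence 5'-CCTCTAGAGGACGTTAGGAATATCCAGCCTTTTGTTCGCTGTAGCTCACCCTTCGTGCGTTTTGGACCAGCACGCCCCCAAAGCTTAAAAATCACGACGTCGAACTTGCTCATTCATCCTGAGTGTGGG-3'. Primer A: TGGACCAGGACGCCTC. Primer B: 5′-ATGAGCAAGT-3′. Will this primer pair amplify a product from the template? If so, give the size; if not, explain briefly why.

No product — primer A has no binding site in the template.

Primer A (TGGACCAGGACGCCTC) does not match the top strand, and its reverse complement GAGGCGTCCTGGTCCA does not match either.
With no annealing site for primer A, no amplification occurs.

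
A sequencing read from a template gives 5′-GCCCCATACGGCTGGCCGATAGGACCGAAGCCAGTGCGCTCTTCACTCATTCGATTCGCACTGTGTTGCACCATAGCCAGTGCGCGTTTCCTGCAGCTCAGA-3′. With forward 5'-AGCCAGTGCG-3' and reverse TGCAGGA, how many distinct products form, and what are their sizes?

Two products: 67 bp, 21 bp

The forward primer AGCCAGTGCG matches the top strand at positions 29–38, 75–84.
The reverse primer's reverse complement is TCCTGCA, matching at positions 89–95.
Each forward site pairs with the reverse site to give a product ending at position 95: sizes 67, 21 bp.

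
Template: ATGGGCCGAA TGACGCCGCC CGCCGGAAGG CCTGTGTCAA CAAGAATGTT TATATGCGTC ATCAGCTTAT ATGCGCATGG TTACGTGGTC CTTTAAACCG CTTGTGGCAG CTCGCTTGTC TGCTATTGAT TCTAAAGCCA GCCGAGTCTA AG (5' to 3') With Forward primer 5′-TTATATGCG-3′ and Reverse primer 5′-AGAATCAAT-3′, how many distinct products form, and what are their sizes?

The forward primer TTATATGCG matches the top strand at positions 50–58, 67–75.
The reverse primer's reverse complement is ATTGATTCT, matching at positions 125–133.
Each forward site pairs with the reverse site to give a product ending at position 133: sizes 84, 67 bp.

Two products: 84 bp, 67 bp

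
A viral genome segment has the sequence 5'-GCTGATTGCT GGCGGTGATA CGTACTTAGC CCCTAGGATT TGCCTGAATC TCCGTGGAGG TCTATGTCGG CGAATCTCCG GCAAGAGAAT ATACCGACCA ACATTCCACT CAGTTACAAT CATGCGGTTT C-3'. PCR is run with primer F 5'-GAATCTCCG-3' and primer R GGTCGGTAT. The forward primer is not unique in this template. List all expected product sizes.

54 bp, 28 bp

The forward primer GAATCTCCG matches the top strand at positions 46–54, 72–80.
The reverse primer's reverse complement is ATACCGACC, matching at positions 91–99.
Each forward site pairs with the reverse site to give a product ending at position 99: sizes 54, 28 bp.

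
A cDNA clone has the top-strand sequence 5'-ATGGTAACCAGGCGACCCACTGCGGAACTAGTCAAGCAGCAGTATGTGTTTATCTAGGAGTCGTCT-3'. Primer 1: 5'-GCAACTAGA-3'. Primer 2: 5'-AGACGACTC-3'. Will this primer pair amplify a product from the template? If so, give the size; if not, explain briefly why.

Primer 1 (GCAACTAGA) does not match the top strand, and its reverse complement TCTAGTTGC does not match either.
With no annealing site for primer 1, no amplification occurs.

No product — primer 1 has no binding site in the template.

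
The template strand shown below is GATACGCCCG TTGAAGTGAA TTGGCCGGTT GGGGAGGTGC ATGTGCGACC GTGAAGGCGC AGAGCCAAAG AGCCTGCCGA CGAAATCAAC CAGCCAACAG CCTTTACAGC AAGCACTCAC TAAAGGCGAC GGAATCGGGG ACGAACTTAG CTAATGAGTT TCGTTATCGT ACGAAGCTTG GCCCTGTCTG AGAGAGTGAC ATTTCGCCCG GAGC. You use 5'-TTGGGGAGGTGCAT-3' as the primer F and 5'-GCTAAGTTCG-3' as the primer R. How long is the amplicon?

Forward primer TTGGGGAGGTGCAT is found on the top strand at positions 29–42.
The reverse primer's reverse complement is CGAACTTAGC, which matches the template at positions 142–151.
The product runs from position 29 to position 151, so its length is 151 − 29 + 1 = 123 bp.

123 bp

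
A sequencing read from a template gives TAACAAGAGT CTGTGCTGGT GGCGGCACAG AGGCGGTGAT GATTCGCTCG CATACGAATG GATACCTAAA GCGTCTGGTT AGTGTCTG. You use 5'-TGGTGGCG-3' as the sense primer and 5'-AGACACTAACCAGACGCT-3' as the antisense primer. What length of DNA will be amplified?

71 bp

The forward primer matches the template at positions 17–24.
Taking the reverse complement of AGACACTAACCAGACGCT gives AGCGTCTGGTTAGTGTCT, found at positions 70–87 on the template; the primer anneals here to the top strand with its 3' end pointing upstream.
Amplicon spans positions 17–87: 71 bp.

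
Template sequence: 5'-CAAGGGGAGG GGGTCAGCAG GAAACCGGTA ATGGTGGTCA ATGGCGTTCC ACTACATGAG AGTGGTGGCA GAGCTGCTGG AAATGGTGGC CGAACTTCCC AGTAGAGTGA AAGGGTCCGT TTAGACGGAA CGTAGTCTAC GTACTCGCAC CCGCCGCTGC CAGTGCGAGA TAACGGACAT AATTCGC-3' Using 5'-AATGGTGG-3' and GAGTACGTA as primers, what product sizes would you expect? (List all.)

117 bp, 65 bp

The forward primer AATGGTGG matches the top strand at positions 30–37, 82–89.
The reverse primer's reverse complement is TACGTACTC, matching at positions 138–146.
Each forward site pairs with the reverse site to give a product ending at position 146: sizes 117, 65 bp.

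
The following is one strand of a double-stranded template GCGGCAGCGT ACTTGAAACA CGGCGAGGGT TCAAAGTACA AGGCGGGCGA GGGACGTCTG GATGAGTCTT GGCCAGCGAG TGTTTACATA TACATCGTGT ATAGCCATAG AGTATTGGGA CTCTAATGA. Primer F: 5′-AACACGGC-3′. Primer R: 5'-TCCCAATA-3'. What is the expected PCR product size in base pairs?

104 bp

Forward primer AACACGGC is found on the top strand at positions 17–24.
Taking the reverse complement of TCCCAATA gives TATTGGGA, found at positions 113–120 on the template; the primer anneals here to the top strand with its 3' end pointing upstream.
Amplicon spans positions 17–120: 104 bp.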